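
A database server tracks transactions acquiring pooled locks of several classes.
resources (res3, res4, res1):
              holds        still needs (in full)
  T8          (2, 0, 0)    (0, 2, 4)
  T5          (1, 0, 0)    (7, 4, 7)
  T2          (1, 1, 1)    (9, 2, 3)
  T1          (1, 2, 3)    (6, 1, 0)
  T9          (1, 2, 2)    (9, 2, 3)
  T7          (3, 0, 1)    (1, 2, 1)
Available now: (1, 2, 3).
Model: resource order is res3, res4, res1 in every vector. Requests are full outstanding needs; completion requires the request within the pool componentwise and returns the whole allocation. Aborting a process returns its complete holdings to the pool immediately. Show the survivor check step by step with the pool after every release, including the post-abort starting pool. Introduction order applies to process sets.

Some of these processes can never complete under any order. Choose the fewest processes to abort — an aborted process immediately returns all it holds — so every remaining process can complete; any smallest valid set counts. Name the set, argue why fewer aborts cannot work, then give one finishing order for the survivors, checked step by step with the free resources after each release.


Minimum abort set: T2.
Key observation: the returned (1, 1, 1) from T2 is what brings T9 — unrunnable before, under any order — into play at step 5.
Why nothing smaller works: aborting no one leaves the state deadlocked as given.
One survivor order: T8, T7, T1, T5, T9. Walking it through (post-abort pool first):
  pool = (2, 3, 4)
  run T8 (needs (0, 2, 4), free (2, 3, 4)); after release of (2, 0, 0) the pool is (4, 3, 4)
  run T7 (needs (1, 2, 1), free (4, 3, 4)); after release of (3, 0, 1) the pool is (7, 3, 5)
  run T1 (needs (6, 1, 0), free (7, 3, 5)); after release of (1, 2, 3) the pool is (8, 5, 8)
  run T5 (needs (7, 4, 7), free (8, 5, 8)); after release of (1, 0, 0) the pool is (9, 5, 8)
  run T9 (needs (9, 2, 3), free (9, 5, 8)); after release of (1, 2, 2) the pool is (10, 7, 10)


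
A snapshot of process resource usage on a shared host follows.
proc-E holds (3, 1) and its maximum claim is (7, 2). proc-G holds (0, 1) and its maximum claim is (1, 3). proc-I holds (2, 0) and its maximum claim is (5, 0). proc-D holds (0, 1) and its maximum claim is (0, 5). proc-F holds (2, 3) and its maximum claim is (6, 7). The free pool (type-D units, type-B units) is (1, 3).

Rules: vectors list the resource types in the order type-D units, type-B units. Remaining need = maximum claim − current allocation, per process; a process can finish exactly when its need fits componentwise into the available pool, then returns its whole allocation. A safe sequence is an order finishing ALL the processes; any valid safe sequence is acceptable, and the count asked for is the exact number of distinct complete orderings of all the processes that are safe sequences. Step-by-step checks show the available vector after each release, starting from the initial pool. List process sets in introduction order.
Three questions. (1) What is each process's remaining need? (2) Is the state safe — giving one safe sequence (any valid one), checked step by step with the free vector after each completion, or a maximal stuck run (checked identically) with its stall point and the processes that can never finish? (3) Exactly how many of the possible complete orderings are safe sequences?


(1) Outstanding need per process (order type-D units, type-B units):
  proc-E: (4, 1)
  proc-G: (1, 2)
  proc-I: (3, 0)
  proc-D: (0, 4)
  proc-F: (4, 4)
(2) UNSAFE.
Key observation: after proc-G, proc-D complete, (1, 5) is the best the pool ever gets, yet each leftover process wants more type-D units.
A maximal execution: proc-G, proc-D — then nothing else fits. Verifying each step:
  pool = (1, 3)
  proc-G: need (1, 2) fits (1, 3); releases (0, 1), pool now (1, 4)
  proc-D: need (0, 4) fits (1, 4); releases (0, 1), pool now (1, 5)
  proc-E still needs (4, 1) but only (1, 5) is free — short on type-D units
  proc-I still needs (3, 0) but only (1, 5) is free — short on type-D units
  proc-F still needs (4, 4) but only (1, 5) is free — short on type-D units
Processes that can never finish: proc-E, proc-I and proc-F.
(3) The exact count: 0 of the possible complete orderings are safe sequences.


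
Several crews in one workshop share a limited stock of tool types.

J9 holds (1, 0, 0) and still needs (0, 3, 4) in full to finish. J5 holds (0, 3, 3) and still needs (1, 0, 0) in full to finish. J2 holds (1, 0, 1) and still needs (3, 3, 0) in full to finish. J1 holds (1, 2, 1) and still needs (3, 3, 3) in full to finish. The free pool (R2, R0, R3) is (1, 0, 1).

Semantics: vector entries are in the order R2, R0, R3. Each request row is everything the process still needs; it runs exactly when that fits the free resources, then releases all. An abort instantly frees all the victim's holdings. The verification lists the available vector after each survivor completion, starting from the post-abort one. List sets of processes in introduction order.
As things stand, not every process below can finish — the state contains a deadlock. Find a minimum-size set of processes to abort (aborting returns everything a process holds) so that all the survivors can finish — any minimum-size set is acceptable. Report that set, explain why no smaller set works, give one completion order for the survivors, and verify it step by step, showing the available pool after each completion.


Abort J1.
Key observation: J2 could never have finished before the abort; with (1, 2, 1) returned by J1, it fits at step 3.
No smaller set exists: with zero aborts the deadlock remains.
The survivors complete as J5, J9, J2. Walking it through (starting from the post-abort pool):
  pool = (2, 2, 2)
  J5 needs (1, 0, 0) <= (2, 2, 2) -> finishes; pool += (0, 3, 3) = (2, 5, 5)
  J9 needs (0, 3, 4) <= (2, 5, 5) -> finishes; pool += (1, 0, 0) = (3, 5, 5)
  J2 needs (3, 3, 0) <= (3, 5, 5) -> finishes; pool += (1, 0, 1) = (4, 5, 6)


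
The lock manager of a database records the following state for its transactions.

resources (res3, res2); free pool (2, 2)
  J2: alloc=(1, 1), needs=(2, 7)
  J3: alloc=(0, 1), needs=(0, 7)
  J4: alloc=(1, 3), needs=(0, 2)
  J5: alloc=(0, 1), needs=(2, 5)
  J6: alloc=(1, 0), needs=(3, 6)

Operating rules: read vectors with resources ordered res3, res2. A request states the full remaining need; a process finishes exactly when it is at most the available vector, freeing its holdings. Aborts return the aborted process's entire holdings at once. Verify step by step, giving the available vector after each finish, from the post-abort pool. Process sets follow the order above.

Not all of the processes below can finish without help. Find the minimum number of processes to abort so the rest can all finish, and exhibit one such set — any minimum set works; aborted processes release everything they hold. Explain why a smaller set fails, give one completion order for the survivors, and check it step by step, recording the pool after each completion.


Minimum abort set: J3.
Key observation: J2 was stuck for good until J3 gave back (0, 1); in the order shown it finishes at step 3.
Why nothing smaller works: aborting no one leaves the state deadlocked as given.
The survivors complete as J4, J5, J2, J6. Verifying each step (starting from the post-abort pool):
  pool = (2, 3)
  J4 needs (0, 2) <= (2, 3) -> finishes; pool += (1, 3) = (3, 6)
  J5 needs (2, 5) <= (3, 6) -> finishes; pool += (0, 1) = (3, 7)
  J2 needs (2, 7) <= (3, 7) -> finishes; pool += (1, 1) = (4, 8)
  J6 needs (3, 6) <= (4, 8) -> finishes; pool += (1, 0) = (5, 8)


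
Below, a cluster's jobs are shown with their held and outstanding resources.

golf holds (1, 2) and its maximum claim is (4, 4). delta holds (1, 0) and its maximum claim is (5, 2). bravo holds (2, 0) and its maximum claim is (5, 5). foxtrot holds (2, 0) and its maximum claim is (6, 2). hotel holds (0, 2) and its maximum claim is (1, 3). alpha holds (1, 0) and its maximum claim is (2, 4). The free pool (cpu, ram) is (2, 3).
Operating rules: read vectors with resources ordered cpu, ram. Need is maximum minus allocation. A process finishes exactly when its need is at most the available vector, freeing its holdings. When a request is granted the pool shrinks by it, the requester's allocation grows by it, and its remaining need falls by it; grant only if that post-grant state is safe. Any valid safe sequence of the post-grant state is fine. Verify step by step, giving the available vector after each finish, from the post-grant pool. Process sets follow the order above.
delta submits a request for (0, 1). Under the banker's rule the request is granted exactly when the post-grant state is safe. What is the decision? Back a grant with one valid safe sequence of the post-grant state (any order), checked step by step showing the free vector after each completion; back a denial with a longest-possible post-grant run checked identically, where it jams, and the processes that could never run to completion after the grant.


GRANT — the state after the grant stays safe, e.g. via hotel, alpha, golf, foxtrot, delta, bravo.
Key observation: after the grant the pool drops to (2, 2), which still lets hotel finish first and unwind the rest.
Step-by-step check of the post-grant state:
  pool = (2, 2)
  hotel: need (1, 1) fits (2, 2); releases (0, 2), pool now (2, 4)
  alpha: need (1, 4) fits (2, 4); releases (1, 0), pool now (3, 4)
  golf: need (3, 2) fits (3, 4); releases (1, 2), pool now (4, 6)
  foxtrot: need (4, 2) fits (4, 6); releases (2, 0), pool now (6, 6)
  delta: need (4, 1) fits (6, 6); releases (1, 1), pool now (7, 7)
  bravo: need (3, 5) fits (7, 7); releases (2, 0), pool now (9, 7)


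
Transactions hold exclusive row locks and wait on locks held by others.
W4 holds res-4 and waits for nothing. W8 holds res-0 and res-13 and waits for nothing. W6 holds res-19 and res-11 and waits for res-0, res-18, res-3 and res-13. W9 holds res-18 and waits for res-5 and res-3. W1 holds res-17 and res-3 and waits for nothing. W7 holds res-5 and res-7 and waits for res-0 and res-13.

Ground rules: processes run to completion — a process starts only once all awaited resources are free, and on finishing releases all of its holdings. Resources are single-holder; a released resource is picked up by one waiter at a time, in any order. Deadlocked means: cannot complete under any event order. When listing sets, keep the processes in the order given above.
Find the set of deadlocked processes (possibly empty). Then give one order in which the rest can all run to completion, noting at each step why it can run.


No process is deadlocked.
Key observation: all waits point, directly or indirectly, at processes that can finish, so nothing is permanently blocked.
One completion order for the rest: W8, W7, W1, W9, W4, W6.
Check, step by step:
  W8: no waits; runs immediately, freeing res-0 and res-13
  W7: everything it awaited (res-0 and res-13) is free; runs, freeing res-5 and res-7
  W1: no waits; runs immediately, freeing res-17 and res-3
  W9: everything it awaited (res-5 and res-3) is free; runs, freeing res-18
  W4: no waits; runs immediately, freeing res-4
  W6: everything it awaited (res-0, res-18, res-3 and res-13) is free; runs, freeing res-19 and res-11


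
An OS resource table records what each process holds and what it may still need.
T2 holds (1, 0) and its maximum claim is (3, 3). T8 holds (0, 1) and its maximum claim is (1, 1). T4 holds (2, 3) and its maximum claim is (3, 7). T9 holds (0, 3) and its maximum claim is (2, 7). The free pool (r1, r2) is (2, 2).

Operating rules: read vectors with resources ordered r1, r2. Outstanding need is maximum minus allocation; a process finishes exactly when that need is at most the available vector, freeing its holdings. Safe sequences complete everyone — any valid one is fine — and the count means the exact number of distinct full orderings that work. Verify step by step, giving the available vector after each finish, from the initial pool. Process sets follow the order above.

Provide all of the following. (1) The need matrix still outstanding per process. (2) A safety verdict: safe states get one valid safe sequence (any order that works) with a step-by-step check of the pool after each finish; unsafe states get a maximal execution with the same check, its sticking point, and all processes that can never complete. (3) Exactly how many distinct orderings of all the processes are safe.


(1) Need matrix, components ordered r1, r2:
  T2: (2, 3)
  T8: (1, 0)
  T4: (1, 4)
  T9: (2, 4)
(2) UNSAFE — no complete ordering exists.
Key observation: the wall is r2: completing T8, T2 brings the pool only to (3, 3), and all the rest need more.
Going as far as possible: T8, T2; after that, nothing fits. Verifying each step:
  pool = (2, 2)
  run T8 (needs (1, 0), free (2, 2)); after release of (0, 1) the pool is (2, 3)
  run T2 (needs (2, 3), free (2, 3)); after release of (1, 0) the pool is (3, 3)
  T4 still needs (1, 4) but only (3, 3) is free — short on r2
  T9 still needs (2, 4) but only (3, 3) is free — short on r2
Never able to finish: T4 and T9.
(3) The exact count: 0 of the possible complete orderings are safe sequences.


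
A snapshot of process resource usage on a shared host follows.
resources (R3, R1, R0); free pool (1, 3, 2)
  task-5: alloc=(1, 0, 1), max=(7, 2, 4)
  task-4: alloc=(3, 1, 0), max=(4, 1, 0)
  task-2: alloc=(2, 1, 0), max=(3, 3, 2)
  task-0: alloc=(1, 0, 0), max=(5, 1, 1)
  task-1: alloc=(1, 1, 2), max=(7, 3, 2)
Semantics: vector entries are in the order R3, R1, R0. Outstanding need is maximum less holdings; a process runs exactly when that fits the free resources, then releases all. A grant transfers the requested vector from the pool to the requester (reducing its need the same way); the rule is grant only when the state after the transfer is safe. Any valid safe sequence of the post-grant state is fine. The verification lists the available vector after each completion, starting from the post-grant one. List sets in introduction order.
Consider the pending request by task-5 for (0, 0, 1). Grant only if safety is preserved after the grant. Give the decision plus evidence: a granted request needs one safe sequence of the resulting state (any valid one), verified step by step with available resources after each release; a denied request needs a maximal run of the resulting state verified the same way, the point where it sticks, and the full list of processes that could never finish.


DENY. Granting would leave the state unsafe.
Key observation: after task-4, task-0 the pool peaks at (5, 4, 1), and each blocked process is short somewhere: task-5 on R3, R0; task-2 on R0; task-1 on R3.
Pretend the grant happened; the run task-4, task-0 goes as far as possible. Walking it through:
  pool = (1, 3, 1)
  run task-4 (needs (1, 0, 0), free (1, 3, 1)); after release of (3, 1, 0) the pool is (4, 4, 1)
  run task-0 (needs (4, 1, 1), free (4, 4, 1)); after release of (1, 0, 0) the pool is (5, 4, 1)
  task-5 still needs (6, 2, 2) but only (5, 4, 1) is free — short on R3 and R0
  task-2 still needs (1, 2, 2) but only (5, 4, 1) is free — short on R0
  task-1 still needs (6, 2, 0) but only (5, 4, 1) is free — short on R3
Had the request been granted, task-5, task-2 and task-1 could never finish.


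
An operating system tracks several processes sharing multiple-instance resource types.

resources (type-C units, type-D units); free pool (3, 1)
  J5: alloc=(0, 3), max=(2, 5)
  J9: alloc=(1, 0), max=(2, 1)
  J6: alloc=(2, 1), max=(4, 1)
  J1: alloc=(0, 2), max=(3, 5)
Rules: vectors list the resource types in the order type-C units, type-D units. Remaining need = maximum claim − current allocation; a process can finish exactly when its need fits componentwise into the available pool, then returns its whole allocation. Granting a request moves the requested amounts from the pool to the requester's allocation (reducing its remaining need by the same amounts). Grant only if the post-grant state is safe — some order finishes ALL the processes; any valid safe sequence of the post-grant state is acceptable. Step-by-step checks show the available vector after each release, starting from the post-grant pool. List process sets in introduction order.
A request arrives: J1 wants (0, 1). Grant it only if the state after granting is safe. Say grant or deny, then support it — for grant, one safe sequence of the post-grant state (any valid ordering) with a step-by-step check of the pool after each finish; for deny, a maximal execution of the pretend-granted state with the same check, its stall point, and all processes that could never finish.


DENY — the pretend-granted state is unsafe.
Key observation: type-D units is the bottleneck — with J6, J9 done the pool holds (6, 1), short of every remaining need.
On the post-grant state, J6, J9 is a maximal run — nothing extends it. Verifying each step:
  pool = (3, 0)
  J6 needs (2, 0) <= (3, 0) -> finishes; pool += (2, 1) = (5, 1)
  J9 needs (1, 1) <= (5, 1) -> finishes; pool += (1, 0) = (6, 1)
  J5 still needs (2, 2) but only (6, 1) is free — short on type-D units
  J1 still needs (3, 2) but only (6, 1) is free — short on type-D units
Post-grant, the permanently blocked set is J5 and J1.


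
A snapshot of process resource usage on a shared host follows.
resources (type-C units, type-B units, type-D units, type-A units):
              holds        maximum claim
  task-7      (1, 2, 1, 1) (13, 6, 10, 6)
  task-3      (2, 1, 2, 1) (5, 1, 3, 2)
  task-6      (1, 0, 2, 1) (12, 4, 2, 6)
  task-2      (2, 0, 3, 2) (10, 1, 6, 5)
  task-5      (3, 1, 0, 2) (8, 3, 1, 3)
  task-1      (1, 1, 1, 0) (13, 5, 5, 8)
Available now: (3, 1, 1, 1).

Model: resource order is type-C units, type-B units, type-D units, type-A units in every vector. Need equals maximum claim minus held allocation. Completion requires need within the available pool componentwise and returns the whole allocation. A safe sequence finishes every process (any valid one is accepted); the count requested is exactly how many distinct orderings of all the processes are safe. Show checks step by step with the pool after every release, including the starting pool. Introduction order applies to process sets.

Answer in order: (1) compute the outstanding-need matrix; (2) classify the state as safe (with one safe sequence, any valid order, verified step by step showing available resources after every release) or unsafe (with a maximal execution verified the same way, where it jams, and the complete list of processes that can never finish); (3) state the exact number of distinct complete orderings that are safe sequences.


(1) Remaining need (order type-C units, type-B units, type-D units, type-A units):
  task-7: (12, 4, 9, 5)
  task-3: (3, 0, 1, 1)
  task-6: (11, 4, 0, 5)
  task-2: (8, 1, 3, 3)
  task-5: (5, 2, 1, 1)
  task-1: (12, 4, 4, 8)
(2) UNSAFE — no complete ordering exists.
Key observation: the wall is type-C units: completing task-3, task-5, task-2 brings the pool only to (10, 3, 6, 6), and all the rest need more.
Going as far as possible: task-3, task-5, task-2; after that, nothing fits. Walking it through:
  pool = (3, 1, 1, 1)
  task-3 needs (3, 0, 1, 1) <= (3, 1, 1, 1) -> finishes; pool += (2, 1, 2, 1) = (5, 2, 3, 2)
  task-5 needs (5, 2, 1, 1) <= (5, 2, 3, 2) -> finishes; pool += (3, 1, 0, 2) = (8, 3, 3, 4)
  task-2 needs (8, 1, 3, 3) <= (8, 3, 3, 4) -> finishes; pool += (2, 0, 3, 2) = (10, 3, 6, 6)
  task-7 cannot run: need (12, 4, 9, 5) vs free (10, 3, 6, 6) (insufficient type-C units, type-B units and type-D units)
  task-6 cannot run: need (11, 4, 0, 5) vs free (10, 3, 6, 6) (insufficient type-C units and type-B units)
  task-1 cannot run: need (12, 4, 4, 8) vs free (10, 3, 6, 6) (insufficient type-C units, type-B units and type-A units)
Never able to finish: task-7, task-6 and task-1.
(3) The exact count: 0 of the possible complete orderings are safe sequences.


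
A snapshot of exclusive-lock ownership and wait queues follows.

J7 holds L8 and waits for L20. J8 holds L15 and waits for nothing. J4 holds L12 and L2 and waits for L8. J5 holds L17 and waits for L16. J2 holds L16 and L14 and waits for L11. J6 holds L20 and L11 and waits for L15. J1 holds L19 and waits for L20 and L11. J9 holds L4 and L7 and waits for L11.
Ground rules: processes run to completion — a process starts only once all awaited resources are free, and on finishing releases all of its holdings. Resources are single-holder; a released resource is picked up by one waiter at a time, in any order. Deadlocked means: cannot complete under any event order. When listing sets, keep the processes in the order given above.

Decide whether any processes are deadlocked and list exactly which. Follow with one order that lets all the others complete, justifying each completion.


Nothing here is deadlocked.
Key observation: every chain of waits terminates; starting from the processes that wait on nothing, all the rest unlock in turn.
A valid finishing order for the others: J8, J6, J2, J1, J7, J5, J4, J9.
Walking it through:
  run J8 (it waits on nothing); releases L15
  run J6 (all its waits — L15 — are resolved); releases L20 and L11
  run J2 (all its waits — L11 — are resolved); releases L16 and L14
  run J1 (all its waits — L20 and L11 — are resolved); releases L19
  run J7 (all its waits — L20 — are resolved); releases L8
  run J5 (all its waits — L16 — are resolved); releases L17
  run J4 (all its waits — L8 — are resolved); releases L12 and L2
  run J9 (all its waits — L11 — are resolved); releases L4 and L7


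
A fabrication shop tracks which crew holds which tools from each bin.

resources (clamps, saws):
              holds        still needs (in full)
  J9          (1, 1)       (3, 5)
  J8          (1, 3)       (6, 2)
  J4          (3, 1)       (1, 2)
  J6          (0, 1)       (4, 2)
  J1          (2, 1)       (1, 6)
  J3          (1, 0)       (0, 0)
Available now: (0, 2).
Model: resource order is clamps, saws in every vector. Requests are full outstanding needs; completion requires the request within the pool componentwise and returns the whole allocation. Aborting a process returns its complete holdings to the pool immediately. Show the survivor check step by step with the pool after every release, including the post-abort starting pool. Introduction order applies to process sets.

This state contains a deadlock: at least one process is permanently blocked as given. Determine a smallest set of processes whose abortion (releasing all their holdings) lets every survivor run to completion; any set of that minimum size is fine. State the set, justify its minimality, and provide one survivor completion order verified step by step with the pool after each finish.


Minimum abort set: J8.
Key observation: J1 had no path to completion before; after the abort of J8 ((1, 3) returned), step 3 is where it fits.
Why nothing smaller works: aborting no one leaves the state deadlocked as given.
One survivor order: J4, J3, J1, J9, J6. Step-by-step check (post-abort pool first):
  pool = (1, 5)
  run J4 (needs (1, 2), free (1, 5)); after release of (3, 1) the pool is (4, 6)
  run J3 (needs (0, 0), free (4, 6)); after release of (1, 0) the pool is (5, 6)
  run J1 (needs (1, 6), free (5, 6)); after release of (2, 1) the pool is (7, 7)
  run J9 (needs (3, 5), free (7, 7)); after release of (1, 1) the pool is (8, 8)
  run J6 (needs (4, 2), free (8, 8)); after release of (0, 1) the pool is (8, 9)


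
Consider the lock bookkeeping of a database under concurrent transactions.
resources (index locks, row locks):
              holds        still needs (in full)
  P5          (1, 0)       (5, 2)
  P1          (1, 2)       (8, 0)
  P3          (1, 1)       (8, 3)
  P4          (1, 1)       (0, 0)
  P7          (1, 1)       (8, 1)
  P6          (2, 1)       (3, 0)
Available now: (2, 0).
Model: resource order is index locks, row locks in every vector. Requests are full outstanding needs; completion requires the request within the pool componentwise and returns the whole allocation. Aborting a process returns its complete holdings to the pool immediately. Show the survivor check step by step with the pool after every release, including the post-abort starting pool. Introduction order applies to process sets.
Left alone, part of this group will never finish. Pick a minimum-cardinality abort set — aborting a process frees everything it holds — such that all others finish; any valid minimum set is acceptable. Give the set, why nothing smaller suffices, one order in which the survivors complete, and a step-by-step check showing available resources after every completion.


Minimum abort set: P1 and P3.
Key observation: the deadlocked P7 becomes finishable only because P1 and P3 released (2, 3); it completes at step 4 below.
Minimality, checking each single-abort alternative: P5 alone leaves P1 blocked (short on index locks); P1 alone leaves P3 blocked (short on index locks); P3 alone leaves P1 blocked (short on index locks); P4 alone leaves P1 blocked (short on index locks); P7 alone leaves P1 blocked (short on index locks); P6 alone leaves P1 blocked (short on index locks).
The survivors complete as P6, P5, P4, P7. Walking it through (starting from the post-abort pool):
  pool = (4, 3)
  P6 needs (3, 0) <= (4, 3) -> finishes; pool += (2, 1) = (6, 4)
  P5 needs (5, 2) <= (6, 4) -> finishes; pool += (1, 0) = (7, 4)
  P4 needs (0, 0) <= (7, 4) -> finishes; pool += (1, 1) = (8, 5)
  P7 needs (8, 1) <= (8, 5) -> finishes; pool += (1, 1) = (9, 6)


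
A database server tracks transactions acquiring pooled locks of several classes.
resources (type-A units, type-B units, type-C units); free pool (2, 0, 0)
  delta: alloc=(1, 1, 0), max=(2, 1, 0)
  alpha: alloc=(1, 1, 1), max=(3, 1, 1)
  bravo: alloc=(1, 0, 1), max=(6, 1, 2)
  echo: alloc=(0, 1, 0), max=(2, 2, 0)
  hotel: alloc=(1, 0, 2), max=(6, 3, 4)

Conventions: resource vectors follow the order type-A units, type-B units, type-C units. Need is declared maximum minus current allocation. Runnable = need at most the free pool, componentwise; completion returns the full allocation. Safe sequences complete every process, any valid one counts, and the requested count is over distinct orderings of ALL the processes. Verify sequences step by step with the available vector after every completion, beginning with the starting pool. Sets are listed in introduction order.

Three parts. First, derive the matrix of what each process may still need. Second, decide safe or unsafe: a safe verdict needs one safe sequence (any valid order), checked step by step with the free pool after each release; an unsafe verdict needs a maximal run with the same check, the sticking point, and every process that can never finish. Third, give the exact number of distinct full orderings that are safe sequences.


(1) Remaining need (order type-A units, type-B units, type-C units):
  delta: (1, 0, 0)
  alpha: (2, 0, 0)
  bravo: (5, 1, 1)
  echo: (2, 1, 0)
  hotel: (5, 3, 2)
(2) UNSAFE — no complete ordering exists.
Key observation: after alpha, delta, echo complete, (4, 3, 1) is the best the pool ever gets, yet each leftover process wants more type-A units.
A maximal execution: alpha, delta, echo — then nothing else fits. Check, step by step:
  pool = (2, 0, 0)
  run alpha (needs (2, 0, 0), free (2, 0, 0)); after release of (1, 1, 1) the pool is (3, 1, 1)
  run delta (needs (1, 0, 0), free (3, 1, 1)); after release of (1, 1, 0) the pool is (4, 2, 1)
  run echo (needs (2, 1, 0), free (4, 2, 1)); after release of (0, 1, 0) the pool is (4, 3, 1)
  bravo still needs (5, 1, 1) but only (4, 3, 1) is free — short on type-A units
  hotel still needs (5, 3, 2) but only (4, 3, 1) is free — short on type-A units and type-C units
Permanently blocked: bravo and hotel.
(3) Exactly 0 of the possible complete orderings are safe sequences.


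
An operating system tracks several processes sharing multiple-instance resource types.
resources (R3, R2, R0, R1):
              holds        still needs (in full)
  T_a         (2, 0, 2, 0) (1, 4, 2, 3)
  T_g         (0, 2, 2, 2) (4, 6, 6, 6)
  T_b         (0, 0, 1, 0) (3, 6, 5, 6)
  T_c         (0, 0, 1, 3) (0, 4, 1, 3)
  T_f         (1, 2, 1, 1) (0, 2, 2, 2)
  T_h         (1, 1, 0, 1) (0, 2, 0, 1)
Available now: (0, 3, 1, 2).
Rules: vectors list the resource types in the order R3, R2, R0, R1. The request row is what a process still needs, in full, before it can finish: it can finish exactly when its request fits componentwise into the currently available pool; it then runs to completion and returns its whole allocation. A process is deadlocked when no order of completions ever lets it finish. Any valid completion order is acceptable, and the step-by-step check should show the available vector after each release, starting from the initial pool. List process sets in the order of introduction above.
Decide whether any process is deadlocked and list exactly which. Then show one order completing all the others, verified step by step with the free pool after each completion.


Nothing here is deadlocked.
Key observation: starting with T_h, each completion frees enough for the next — no one is permanently blocked.
One completion order for the rest: T_h, T_c, T_f, T_a, T_b, T_g. Check, step by step:
  pool = (0, 3, 1, 2)
  T_h needs (0, 2, 0, 1) <= (0, 3, 1, 2) -> finishes; pool += (1, 1, 0, 1) = (1, 4, 1, 3)
  T_c needs (0, 4, 1, 3) <= (1, 4, 1, 3) -> finishes; pool += (0, 0, 1, 3) = (1, 4, 2, 6)
  T_f needs (0, 2, 2, 2) <= (1, 4, 2, 6) -> finishes; pool += (1, 2, 1, 1) = (2, 6, 3, 7)
  T_a needs (1, 4, 2, 3) <= (2, 6, 3, 7) -> finishes; pool += (2, 0, 2, 0) = (4, 6, 5, 7)
  T_b needs (3, 6, 5, 6) <= (4, 6, 5, 7) -> finishes; pool += (0, 0, 1, 0) = (4, 6, 6, 7)
  T_g needs (4, 6, 6, 6) <= (4, 6, 6, 7) -> finishes; pool += (0, 2, 2, 2) = (4, 8, 8, 9)


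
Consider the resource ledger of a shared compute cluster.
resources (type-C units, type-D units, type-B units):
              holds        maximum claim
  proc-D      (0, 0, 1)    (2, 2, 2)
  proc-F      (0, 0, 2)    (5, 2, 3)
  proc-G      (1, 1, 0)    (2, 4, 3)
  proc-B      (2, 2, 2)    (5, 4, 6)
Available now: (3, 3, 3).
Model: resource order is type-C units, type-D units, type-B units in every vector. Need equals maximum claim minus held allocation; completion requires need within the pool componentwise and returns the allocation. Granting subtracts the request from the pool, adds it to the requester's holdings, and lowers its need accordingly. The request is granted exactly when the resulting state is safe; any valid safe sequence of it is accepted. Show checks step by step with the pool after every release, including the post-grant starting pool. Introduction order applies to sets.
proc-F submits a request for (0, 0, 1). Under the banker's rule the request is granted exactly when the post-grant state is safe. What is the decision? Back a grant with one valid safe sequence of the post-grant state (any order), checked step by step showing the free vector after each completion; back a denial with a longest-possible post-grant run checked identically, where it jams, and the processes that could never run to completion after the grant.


DENY. Granting would leave the state unsafe.
Key observation: after proc-D, proc-G the pool peaks at (4, 4, 3), and each blocked process is short somewhere: proc-F on type-C units; proc-B on type-B units.
After a pretend grant, a maximal execution: proc-D, proc-G — then nothing else fits. Step-by-step check:
  pool = (3, 3, 2)
  run proc-D (needs (2, 2, 1), free (3, 3, 2)); after release of (0, 0, 1) the pool is (3, 3, 3)
  run proc-G (needs (1, 3, 3), free (3, 3, 3)); after release of (1, 1, 0) the pool is (4, 4, 3)
  proc-F cannot run: need (5, 2, 0) vs free (4, 4, 3) (insufficient type-C units)
  proc-B cannot run: need (3, 2, 4) vs free (4, 4, 3) (insufficient type-B units)
Processes that could never finish after the grant: proc-F and proc-B.


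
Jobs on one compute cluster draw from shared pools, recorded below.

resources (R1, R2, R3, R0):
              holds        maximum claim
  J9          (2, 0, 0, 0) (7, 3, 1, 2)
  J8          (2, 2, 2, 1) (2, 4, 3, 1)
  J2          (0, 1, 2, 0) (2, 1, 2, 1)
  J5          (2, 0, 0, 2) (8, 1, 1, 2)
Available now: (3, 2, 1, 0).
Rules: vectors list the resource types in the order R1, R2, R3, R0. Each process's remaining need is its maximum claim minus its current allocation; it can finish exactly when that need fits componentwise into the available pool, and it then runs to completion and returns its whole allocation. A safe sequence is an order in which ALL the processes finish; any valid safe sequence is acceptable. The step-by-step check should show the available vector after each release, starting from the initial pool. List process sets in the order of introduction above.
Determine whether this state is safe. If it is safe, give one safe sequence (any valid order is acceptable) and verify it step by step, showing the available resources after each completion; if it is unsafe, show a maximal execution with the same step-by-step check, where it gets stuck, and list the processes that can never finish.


The state is UNSAFE.
Key observation: after J8, J2 the pool peaks at (5, 5, 5, 1), and each blocked process is short somewhere: J9 on R0; J5 on R1.
A maximal execution: J8, J2 — then nothing else fits. Walking it through:
  pool = (3, 2, 1, 0)
  J8 needs (0, 2, 1, 0) <= (3, 2, 1, 0) -> finishes; pool += (2, 2, 2, 1) = (5, 4, 3, 1)
  J2 needs (2, 0, 0, 1) <= (5, 4, 3, 1) -> finishes; pool += (0, 1, 2, 0) = (5, 5, 5, 1)
  J9 still needs (5, 3, 1, 2) but only (5, 5, 5, 1) is free — short on R0
  J5 still needs (6, 1, 1, 0) but only (5, 5, 5, 1) is free — short on R1
Never able to finish: J9 and J5.


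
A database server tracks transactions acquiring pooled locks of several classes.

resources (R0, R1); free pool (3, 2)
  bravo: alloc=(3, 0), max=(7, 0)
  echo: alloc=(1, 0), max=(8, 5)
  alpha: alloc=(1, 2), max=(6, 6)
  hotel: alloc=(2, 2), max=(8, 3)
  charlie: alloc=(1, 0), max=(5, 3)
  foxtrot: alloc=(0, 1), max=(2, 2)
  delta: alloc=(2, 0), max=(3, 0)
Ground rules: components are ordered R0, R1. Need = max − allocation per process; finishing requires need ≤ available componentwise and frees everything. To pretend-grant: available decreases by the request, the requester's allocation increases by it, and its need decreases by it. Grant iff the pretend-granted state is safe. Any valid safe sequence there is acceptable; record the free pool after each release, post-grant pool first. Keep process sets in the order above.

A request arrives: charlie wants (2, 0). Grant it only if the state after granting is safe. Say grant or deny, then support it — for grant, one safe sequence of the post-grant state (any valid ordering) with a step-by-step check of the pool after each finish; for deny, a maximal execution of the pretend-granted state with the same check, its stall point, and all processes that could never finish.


GRANT — the state after the grant stays safe, e.g. via delta, foxtrot, charlie, hotel, echo, alpha, bravo.
Key observation: with (1, 2) left after the transfer, delta can run at once — the state stays safe.
Check on the post-grant state, step by step:
  pool = (1, 2)
  delta needs (1, 0) <= (1, 2) -> finishes; pool += (2, 0) = (3, 2)
  foxtrot needs (2, 1) <= (3, 2) -> finishes; pool += (0, 1) = (3, 3)
  charlie needs (2, 3) <= (3, 3) -> finishes; pool += (3, 0) = (6, 3)
  hotel needs (6, 1) <= (6, 3) -> finishes; pool += (2, 2) = (8, 5)
  echo needs (7, 5) <= (8, 5) -> finishes; pool += (1, 0) = (9, 5)
  alpha needs (5, 4) <= (9, 5) -> finishes; pool += (1, 2) = (10, 7)
  bravo needs (4, 0) <= (10, 7) -> finishes; pool += (3, 0) = (13, 7)


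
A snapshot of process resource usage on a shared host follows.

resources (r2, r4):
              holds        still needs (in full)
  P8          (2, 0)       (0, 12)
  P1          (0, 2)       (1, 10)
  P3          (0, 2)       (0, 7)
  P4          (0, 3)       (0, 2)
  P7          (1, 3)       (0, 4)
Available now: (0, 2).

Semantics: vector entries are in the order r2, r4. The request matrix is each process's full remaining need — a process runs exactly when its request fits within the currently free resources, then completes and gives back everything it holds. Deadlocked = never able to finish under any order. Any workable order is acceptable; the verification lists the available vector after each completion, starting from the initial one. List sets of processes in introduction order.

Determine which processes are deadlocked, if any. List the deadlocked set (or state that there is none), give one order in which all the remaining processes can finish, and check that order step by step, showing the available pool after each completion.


No process is deadlocked.
Key observation: P4 fits the free pool immediately, and its release cascades until everyone finishes.
The rest can finish in the order P4, P7, P3, P1, P8. Check, step by step:
  pool = (0, 2)
  P4: need (0, 2) fits (0, 2); releases (0, 3), pool now (0, 5)
  P7: need (0, 4) fits (0, 5); releases (1, 3), pool now (1, 8)
  P3: need (0, 7) fits (1, 8); releases (0, 2), pool now (1, 10)
  P1: need (1, 10) fits (1, 10); releases (0, 2), pool now (1, 12)
  P8: need (0, 12) fits (1, 12); releases (2, 0), pool now (3, 12)


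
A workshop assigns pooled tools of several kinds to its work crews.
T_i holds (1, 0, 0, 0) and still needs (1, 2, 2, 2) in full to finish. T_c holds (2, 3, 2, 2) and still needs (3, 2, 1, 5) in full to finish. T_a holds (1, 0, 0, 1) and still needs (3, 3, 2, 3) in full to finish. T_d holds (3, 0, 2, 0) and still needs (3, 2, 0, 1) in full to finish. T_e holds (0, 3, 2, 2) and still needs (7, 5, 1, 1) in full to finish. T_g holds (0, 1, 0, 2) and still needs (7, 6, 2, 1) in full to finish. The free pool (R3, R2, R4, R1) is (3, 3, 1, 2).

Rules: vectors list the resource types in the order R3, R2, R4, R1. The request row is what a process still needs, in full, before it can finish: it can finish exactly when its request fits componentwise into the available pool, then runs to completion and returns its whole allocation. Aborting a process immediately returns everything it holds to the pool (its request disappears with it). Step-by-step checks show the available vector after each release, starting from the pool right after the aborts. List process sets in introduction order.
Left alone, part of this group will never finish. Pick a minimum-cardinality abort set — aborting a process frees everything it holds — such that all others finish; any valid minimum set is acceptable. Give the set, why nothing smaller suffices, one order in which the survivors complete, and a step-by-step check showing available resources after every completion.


Minimum abort set: T_g.
Key observation: the returned (0, 1, 0, 2) from T_g is what brings T_a — unrunnable before, under any order — into play at step 3.
Why nothing smaller works: aborting no one leaves the state deadlocked as given.
Survivors finish in the order: T_d, T_i, T_a, T_c, T_e. Check, step by step (pool after the aborts first):
  pool = (3, 4, 1, 4)
  T_d: need (3, 2, 0, 1) fits (3, 4, 1, 4); releases (3, 0, 2, 0), pool now (6, 4, 3, 4)
  T_i: need (1, 2, 2, 2) fits (6, 4, 3, 4); releases (1, 0, 0, 0), pool now (7, 4, 3, 4)
  T_a: need (3, 3, 2, 3) fits (7, 4, 3, 4); releases (1, 0, 0, 1), pool now (8, 4, 3, 5)
  T_c: need (3, 2, 1, 5) fits (8, 4, 3, 5); releases (2, 3, 2, 2), pool now (10, 7, 5, 7)
  T_e: need (7, 5, 1, 1) fits (10, 7, 5, 7); releases (0, 3, 2, 2), pool now (10, 10, 7, 9)


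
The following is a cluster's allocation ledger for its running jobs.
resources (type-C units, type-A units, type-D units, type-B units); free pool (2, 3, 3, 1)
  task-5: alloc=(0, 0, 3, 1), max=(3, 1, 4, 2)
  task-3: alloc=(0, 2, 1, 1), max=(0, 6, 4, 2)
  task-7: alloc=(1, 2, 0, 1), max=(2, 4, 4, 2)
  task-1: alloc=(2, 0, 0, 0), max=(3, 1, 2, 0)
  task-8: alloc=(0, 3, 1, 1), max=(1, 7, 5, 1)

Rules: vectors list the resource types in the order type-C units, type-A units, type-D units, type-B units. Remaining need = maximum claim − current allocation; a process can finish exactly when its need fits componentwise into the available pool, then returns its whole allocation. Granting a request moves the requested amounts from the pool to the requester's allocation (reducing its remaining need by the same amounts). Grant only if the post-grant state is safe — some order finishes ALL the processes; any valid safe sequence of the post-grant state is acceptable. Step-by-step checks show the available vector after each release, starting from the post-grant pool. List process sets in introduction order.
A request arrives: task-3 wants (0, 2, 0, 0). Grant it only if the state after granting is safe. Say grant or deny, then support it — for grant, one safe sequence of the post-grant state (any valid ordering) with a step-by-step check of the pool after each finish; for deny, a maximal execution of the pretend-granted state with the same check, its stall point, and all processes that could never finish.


DENY — the pretend-granted state is unsafe.
Key observation: the wall is type-A units: completing task-1, task-5 brings the pool only to (4, 1, 6, 2), and all the rest need more.
Pretend the grant happened; the run task-1, task-5 goes as far as possible. Walking it through:
  pool = (2, 1, 3, 1)
  task-1: need (1, 1, 2, 0) fits (2, 1, 3, 1); releases (2, 0, 0, 0), pool now (4, 1, 3, 1)
  task-5: need (3, 1, 1, 1) fits (4, 1, 3, 1); releases (0, 0, 3, 1), pool now (4, 1, 6, 2)
  task-3 cannot run: need (0, 2, 3, 1) vs free (4, 1, 6, 2) (insufficient type-A units)
  task-7 cannot run: need (1, 2, 4, 1) vs free (4, 1, 6, 2) (insufficient type-A units)
  task-8 cannot run: need (1, 4, 4, 0) vs free (4, 1, 6, 2) (insufficient type-A units)
Processes that could never finish after the grant: task-3, task-7 and task-8.
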